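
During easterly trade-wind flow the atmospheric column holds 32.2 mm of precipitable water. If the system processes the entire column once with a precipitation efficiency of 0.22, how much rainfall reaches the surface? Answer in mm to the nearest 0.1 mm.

Rainfall = ε × PW = 0.22 × 32.2 = 7.1 mm.

rainfall ≈ 7.1 mm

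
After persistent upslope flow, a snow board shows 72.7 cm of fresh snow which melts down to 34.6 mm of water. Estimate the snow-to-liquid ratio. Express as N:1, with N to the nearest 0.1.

Ratio = snow depth / SWE = 727 mm / 34.6 mm = 21.0, i.e. 21.0:1.

ratio ≈ 21.0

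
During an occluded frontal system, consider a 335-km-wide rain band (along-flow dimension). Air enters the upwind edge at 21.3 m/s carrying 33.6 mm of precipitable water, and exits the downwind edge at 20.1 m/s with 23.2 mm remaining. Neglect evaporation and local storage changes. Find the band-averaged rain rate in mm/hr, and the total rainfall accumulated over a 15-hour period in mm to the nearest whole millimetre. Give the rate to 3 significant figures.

R ≈ 2.68 mm/hr; total ≈ 40 mm

Column moisture flux per unit crosswind length is F = V × PW.
Inflow: F_in = 21.3 × 33.6 = 715.68 mm·m/s
Outflow: F_out = 20.1 × 23.2 = 466.32 mm·m/s
Steady-state rate R = (F_in − F_out)/L = (715.68 − 466.32) / 335000 m = 7.444e-04 mm/s.
R = 7.444e-04 × 3600 = 2.68 mm/hr.
Over 15 h: total = 2.68 × 15 = 40.2 ≈ 40 mm.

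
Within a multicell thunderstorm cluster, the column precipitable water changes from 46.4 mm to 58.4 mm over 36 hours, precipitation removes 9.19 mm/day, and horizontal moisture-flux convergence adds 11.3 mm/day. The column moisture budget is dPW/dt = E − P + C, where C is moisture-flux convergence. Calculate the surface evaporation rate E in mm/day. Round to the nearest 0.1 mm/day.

dPW/dt = (58.4 − 46.4) mm / (36/24 day) = +8.000 mm/day.
E = dPW/dt + P − C = (+8.000) + 9.19 − (11.3) = 5.9 mm/day.

E ≈ 5.9 mm/day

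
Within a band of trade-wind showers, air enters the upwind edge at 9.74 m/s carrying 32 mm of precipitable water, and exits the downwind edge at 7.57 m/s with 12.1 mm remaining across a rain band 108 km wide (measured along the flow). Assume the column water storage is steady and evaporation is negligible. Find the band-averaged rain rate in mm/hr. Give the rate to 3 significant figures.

Column moisture flux per unit crosswind length is F = V × PW.
Inflow: F_in = 9.74 × 32 = 311.68 mm·m/s
Outflow: F_out = 7.57 × 12.1 = 91.597 mm·m/s
Steady-state rate R = (F_in − F_out)/L = (311.68 − 91.597) / 108000 m = 2.038e-03 mm/s.
R = 2.038e-03 × 3600 = 7.34 mm/hr.

R ≈ 7.34 mm/hr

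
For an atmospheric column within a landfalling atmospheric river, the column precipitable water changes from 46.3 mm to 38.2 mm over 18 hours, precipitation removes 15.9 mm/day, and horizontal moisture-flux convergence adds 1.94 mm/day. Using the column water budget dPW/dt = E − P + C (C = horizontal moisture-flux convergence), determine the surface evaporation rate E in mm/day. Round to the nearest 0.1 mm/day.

dPW/dt = (38.2 − 46.3) mm / (18/24 day) = -10.800 mm/day.
E = dPW/dt + P − C = (-10.800) + 15.9 − (1.94) = 3.2 mm/day.

E ≈ 3.2 mm/day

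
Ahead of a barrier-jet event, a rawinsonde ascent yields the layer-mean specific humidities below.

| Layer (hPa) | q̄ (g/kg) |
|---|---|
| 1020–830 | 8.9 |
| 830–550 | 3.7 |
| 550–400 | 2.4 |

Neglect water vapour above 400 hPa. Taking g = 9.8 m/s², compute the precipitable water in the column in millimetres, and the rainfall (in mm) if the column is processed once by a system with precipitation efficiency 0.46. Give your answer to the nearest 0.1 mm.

Precipitable water is the column-integrated vapour mass per unit area: PW = (1/g) Σ q̄ Δp, with q in kg/kg and Δp in Pa (1 kg/m² of water = 1 mm).
Layer 1020–830 hPa: Δp = 190 hPa = 19000 Pa, q̄ = 0.0089 kg/kg → 0.0089 × 19000 / 9.8 = 17.26 mm
Layer 830–550 hPa: Δp = 280 hPa = 28000 Pa, q̄ = 0.0037 kg/kg → 0.0037 × 28000 / 9.8 = 10.57 mm
Layer 550–400 hPa: Δp = 150 hPa = 15000 Pa, q̄ = 0.0024 kg/kg → 0.0024 × 15000 / 9.8 = 3.67 mm
PW = 17.26 + 10.57 + 3.67 = 31.50 ≈ 31.5 mm.
Rainfall = ε × PW = 0.46 × 31.5 = 14.5 mm.

PW ≈ 31.5 mm; rainfall ≈ 14.5 mm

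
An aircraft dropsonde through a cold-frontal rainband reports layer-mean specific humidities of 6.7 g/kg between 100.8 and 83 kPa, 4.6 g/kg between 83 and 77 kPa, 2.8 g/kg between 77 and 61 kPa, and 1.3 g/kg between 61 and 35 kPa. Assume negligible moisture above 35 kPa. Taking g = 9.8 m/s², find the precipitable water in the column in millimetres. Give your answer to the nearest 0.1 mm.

PW ≈ 23.0 mm

Precipitable water is the column-integrated vapour mass per unit area: PW = (1/g) Σ q̄ Δp, with q in kg/kg and Δp in Pa (1 kg/m² of water = 1 mm).
Layer 100.8–83 kPa: Δp = 178 hPa = 17800 Pa, q̄ = 0.0067 kg/kg → 0.0067 × 17800 / 9.8 = 12.17 mm
Layer 83–77 kPa: Δp = 60 hPa = 6000 Pa, q̄ = 0.0046 kg/kg → 0.0046 × 6000 / 9.8 = 2.82 mm
Layer 77–61 kPa: Δp = 160 hPa = 16000 Pa, q̄ = 0.0028 kg/kg → 0.0028 × 16000 / 9.8 = 4.57 mm
Layer 61–35 kPa: Δp = 260 hPa = 26000 Pa, q̄ = 0.0013 kg/kg → 0.0013 × 26000 / 9.8 = 3.45 mm
PW = 12.17 + 2.82 + 4.57 + 3.45 = 23.01 ≈ 23.0 mm.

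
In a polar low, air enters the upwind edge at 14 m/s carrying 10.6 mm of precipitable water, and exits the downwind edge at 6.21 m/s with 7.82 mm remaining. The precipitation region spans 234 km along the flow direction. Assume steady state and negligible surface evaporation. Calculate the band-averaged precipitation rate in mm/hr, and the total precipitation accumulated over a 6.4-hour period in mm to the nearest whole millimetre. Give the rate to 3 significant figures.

R ≈ 1.54 mm/hr; total ≈ 10 mm

Column moisture flux per unit crosswind length is F = V × PW.
Inflow: F_in = 14 × 10.6 = 148.4 mm·m/s
Outflow: F_out = 6.21 × 7.82 = 48.5622 mm·m/s
Steady-state rate R = (F_in − F_out)/L = (148.4 − 48.5622) / 234000 m = 4.267e-04 mm/s.
R = 4.267e-04 × 3600 = 1.54 mm/hr.
Over 6.4 h: total = 1.54 × 6.4 = 9.856 ≈ 10 mm.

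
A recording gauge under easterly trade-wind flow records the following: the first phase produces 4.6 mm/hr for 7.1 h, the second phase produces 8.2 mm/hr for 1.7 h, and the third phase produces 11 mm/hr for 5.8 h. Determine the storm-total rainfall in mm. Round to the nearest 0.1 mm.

total ≈ 110.4 mm

Total = Σ Rᵢ Δtᵢ = 4.6 × 7.1 + 8.2 × 1.7 + 11 × 5.8
      = 32.66 + 13.94 + 63.8 = 110.4 mm.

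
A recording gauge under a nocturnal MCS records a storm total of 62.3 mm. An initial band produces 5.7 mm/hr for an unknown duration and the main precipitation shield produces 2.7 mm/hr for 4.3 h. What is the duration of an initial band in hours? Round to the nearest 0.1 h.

duration ≈ 8.9 h

Known phases: 2.7 × 4.3 = 11.61 mm.
Remaining depth = 62.3 − 11.61 = 50.69 mm.
Duration = 50.69 / 5.7 = 8.9 h.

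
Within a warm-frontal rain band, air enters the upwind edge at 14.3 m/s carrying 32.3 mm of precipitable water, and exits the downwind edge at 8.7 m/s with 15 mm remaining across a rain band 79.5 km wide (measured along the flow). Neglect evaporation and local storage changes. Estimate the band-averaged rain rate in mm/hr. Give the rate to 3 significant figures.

R ≈ 15.0 mm/hr

Column moisture flux per unit crosswind length is F = V × PW.
Inflow: F_in = 14.3 × 32.3 = 461.89 mm·m/s
Outflow: F_out = 8.7 × 15 = 130.5 mm·m/s
Steady-state rate R = (F_in − F_out)/L = (461.89 − 130.5) / 79500 m = 4.168e-03 mm/s.
R = 4.168e-03 × 3600 = 15.0 mm/hr.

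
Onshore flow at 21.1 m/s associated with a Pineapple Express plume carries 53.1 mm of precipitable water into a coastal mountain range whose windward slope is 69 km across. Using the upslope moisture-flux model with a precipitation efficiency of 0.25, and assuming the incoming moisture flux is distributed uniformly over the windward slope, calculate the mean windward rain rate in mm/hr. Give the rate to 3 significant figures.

Incoming column moisture flux per unit ridge length: F = V × PW = 21.1 × 53.1 = 1120.41 mm·m/s.
Spread over the 69 km slope with efficiency ε = 0.25: R = ε·F/W = 0.25 × 1120.41 / 69000 m = 4.059e-03 mm/s.
R = 4.059e-03 × 3600 = 14.6 mm/hr.

R ≈ 14.6 mm/hr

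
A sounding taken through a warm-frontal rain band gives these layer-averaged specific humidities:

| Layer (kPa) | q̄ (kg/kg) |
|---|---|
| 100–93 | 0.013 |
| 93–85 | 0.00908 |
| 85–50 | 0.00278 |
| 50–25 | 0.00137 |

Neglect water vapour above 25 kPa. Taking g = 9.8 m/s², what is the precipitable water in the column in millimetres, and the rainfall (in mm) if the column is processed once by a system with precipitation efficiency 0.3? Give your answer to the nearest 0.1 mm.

PW ≈ 30.1 mm; rainfall ≈ 9.0 mm

Precipitable water is the column-integrated vapour mass per unit area: PW = (1/g) Σ q̄ Δp, with q in kg/kg and Δp in Pa (1 kg/m² of water = 1 mm).
Layer 100–93 kPa: Δp = 70 hPa = 7000 Pa, q̄ = 0.013 kg/kg → 0.013 × 7000 / 9.8 = 9.29 mm
Layer 93–85 kPa: Δp = 80 hPa = 8000 Pa, q̄ = 0.00908 kg/kg → 0.00908 × 8000 / 9.8 = 7.41 mm
Layer 85–50 kPa: Δp = 350 hPa = 35000 Pa, q̄ = 0.00278 kg/kg → 0.00278 × 35000 / 9.8 = 9.93 mm
Layer 50–25 kPa: Δp = 250 hPa = 25000 Pa, q̄ = 0.00137 kg/kg → 0.00137 × 25000 / 9.8 = 3.49 mm
PW = 9.29 + 7.41 + 9.93 + 3.49 = 30.12 ≈ 30.1 mm.
Rainfall = ε × PW = 0.3 × 30.1 = 9.0 mm.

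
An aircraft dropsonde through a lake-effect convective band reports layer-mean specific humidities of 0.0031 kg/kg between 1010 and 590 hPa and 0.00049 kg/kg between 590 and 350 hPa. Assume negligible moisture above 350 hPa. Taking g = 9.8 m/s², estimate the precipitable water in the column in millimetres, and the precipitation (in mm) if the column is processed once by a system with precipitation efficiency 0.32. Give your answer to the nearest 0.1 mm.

PW ≈ 14.5 mm; precipitation ≈ 4.6 mm

Precipitable water is the column-integrated vapour mass per unit area: PW = (1/g) Σ q̄ Δp, with q in kg/kg and Δp in Pa (1 kg/m² of water = 1 mm).
Layer 1010–590 hPa: Δp = 420 hPa = 42000 Pa, q̄ = 0.0031 kg/kg → 0.0031 × 42000 / 9.8 = 13.29 mm
Layer 590–350 hPa: Δp = 240 hPa = 24000 Pa, q̄ = 0.00049 kg/kg → 0.00049 × 24000 / 9.8 = 1.20 mm
PW = 13.29 + 1.20 = 14.49 ≈ 14.5 mm.
Precipitation = ε × PW = 0.32 × 14.5 = 4.6 mm.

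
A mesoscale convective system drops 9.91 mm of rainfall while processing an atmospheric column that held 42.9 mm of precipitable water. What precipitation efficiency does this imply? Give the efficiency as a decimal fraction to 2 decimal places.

ε ≈ 0.23

ε = rainfall / PW = 9.91 / 42.9 = 0.23.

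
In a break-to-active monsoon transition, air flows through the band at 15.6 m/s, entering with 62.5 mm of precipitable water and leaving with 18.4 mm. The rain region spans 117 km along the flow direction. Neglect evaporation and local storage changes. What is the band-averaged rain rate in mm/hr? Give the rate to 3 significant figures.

R ≈ 21.2 mm/hr

Column moisture flux per unit crosswind length is F = V × PW.
Inflow: F_in = 15.6 × 62.5 = 975 mm·m/s
Outflow: F_out = 15.6 × 18.4 = 287.04 mm·m/s
Steady-state rate R = (F_in − F_out)/L = (975 − 287.04) / 117000 m = 5.880e-03 mm/s.
R = 5.880e-03 × 3600 = 21.2 mm/hr.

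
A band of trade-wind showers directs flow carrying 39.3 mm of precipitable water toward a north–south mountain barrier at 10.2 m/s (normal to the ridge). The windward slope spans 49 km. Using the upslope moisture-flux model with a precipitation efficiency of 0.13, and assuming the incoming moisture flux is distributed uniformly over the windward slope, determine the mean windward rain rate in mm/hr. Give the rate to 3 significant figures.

Incoming column moisture flux per unit ridge length: F = V × PW = 10.2 × 39.3 = 400.86 mm·m/s.
Spread over the 49 km slope with efficiency ε = 0.13: R = ε·F/W = 0.13 × 400.86 / 49000 m = 1.064e-03 mm/s.
R = 1.064e-03 × 3600 = 3.83 mm/hr.

R ≈ 3.83 mm/hr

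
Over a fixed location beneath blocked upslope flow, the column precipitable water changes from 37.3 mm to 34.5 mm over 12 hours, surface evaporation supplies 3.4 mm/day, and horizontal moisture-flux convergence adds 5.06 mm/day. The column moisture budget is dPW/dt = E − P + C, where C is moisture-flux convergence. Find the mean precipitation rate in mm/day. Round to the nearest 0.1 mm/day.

dPW/dt = (34.5 − 37.3) mm / (12/24 day) = -5.600 mm/day.
P = E + C − dPW/dt = 3.4 + (5.06) − (-5.600) = 14.1 mm/day.

P ≈ 14.1 mm/day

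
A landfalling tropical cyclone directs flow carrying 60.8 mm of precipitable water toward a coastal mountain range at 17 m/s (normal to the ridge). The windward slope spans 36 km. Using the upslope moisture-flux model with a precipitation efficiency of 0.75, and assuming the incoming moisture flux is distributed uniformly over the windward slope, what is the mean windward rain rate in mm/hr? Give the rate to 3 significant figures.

R ≈ 77.5 mm/hr

Incoming column moisture flux per unit ridge length: F = V × PW = 17 × 60.8 = 1033.6 mm·m/s.
Spread over the 36 km slope with efficiency ε = 0.75: R = ε·F/W = 0.75 × 1033.6 / 36000 m = 2.153e-02 mm/s.
R = 2.153e-02 × 3600 = 77.5 mm/hr.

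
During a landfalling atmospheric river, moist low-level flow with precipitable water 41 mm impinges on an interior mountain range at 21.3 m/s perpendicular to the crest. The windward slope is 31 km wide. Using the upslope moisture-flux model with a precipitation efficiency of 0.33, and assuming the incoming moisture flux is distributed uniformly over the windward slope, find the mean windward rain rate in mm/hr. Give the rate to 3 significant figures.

R ≈ 33.5 mm/hr

Incoming column moisture flux per unit ridge length: F = V × PW = 21.3 × 41 = 873.3 mm·m/s.
Spread over the 31 km slope with efficiency ε = 0.33: R = ε·F/W = 0.33 × 873.3 / 31000 m = 9.296e-03 mm/s.
R = 9.296e-03 × 3600 = 33.5 mm/hr.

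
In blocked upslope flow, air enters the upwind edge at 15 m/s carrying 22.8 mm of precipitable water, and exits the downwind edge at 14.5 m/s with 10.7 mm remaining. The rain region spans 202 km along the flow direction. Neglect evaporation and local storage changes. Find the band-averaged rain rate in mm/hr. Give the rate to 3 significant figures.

Column moisture flux per unit crosswind length is F = V × PW.
Inflow: F_in = 15 × 22.8 = 342 mm·m/s
Outflow: F_out = 14.5 × 10.7 = 155.15 mm·m/s
Steady-state rate R = (F_in − F_out)/L = (342 − 155.15) / 202000 m = 9.250e-04 mm/s.
R = 9.250e-04 × 3600 = 3.33 mm/hr.

R ≈ 3.33 mm/hr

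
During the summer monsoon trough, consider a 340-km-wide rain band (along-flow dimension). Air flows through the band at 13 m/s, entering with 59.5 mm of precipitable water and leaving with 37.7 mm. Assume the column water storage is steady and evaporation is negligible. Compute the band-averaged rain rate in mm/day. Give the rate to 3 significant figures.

Column moisture flux per unit crosswind length is F = V × PW.
Inflow: F_in = 13 × 59.5 = 773.5 mm·m/s
Outflow: F_out = 13 × 37.7 = 490.1 mm·m/s
Steady-state rate R = (F_in − F_out)/L = (773.5 − 490.1) / 340000 m = 8.335e-04 mm/s.
R = 8.335e-04 × 3600 × 24 = 72.0 mm/day.

R ≈ 72.0 mm/day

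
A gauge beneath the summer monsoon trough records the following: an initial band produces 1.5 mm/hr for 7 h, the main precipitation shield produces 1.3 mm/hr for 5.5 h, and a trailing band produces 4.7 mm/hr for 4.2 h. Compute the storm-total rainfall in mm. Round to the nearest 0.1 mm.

Total = Σ Rᵢ Δtᵢ = 1.5 × 7 + 1.3 × 5.5 + 4.7 × 4.2
      = 10.5 + 7.15 + 19.74 = 37.4 mm.

total ≈ 37.4 mm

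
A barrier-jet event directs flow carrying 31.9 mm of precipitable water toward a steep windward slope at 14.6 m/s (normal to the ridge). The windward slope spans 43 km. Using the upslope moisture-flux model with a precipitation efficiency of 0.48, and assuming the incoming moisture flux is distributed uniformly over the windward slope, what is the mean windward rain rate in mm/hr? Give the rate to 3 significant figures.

R ≈ 18.7 mm/hr

Incoming column moisture flux per unit ridge length: F = V × PW = 14.6 × 31.9 = 465.74 mm·m/s.
Spread over the 43 km slope with efficiency ε = 0.48: R = ε·F/W = 0.48 × 465.74 / 43000 m = 5.199e-03 mm/s.
R = 5.199e-03 × 3600 = 18.7 mm/hr.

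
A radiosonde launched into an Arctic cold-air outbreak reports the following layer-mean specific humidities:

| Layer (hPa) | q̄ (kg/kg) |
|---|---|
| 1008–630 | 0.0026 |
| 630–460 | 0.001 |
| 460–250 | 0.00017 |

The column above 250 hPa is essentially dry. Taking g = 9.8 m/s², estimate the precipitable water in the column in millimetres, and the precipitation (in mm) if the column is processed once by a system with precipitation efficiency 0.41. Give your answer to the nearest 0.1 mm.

Precipitable water is the column-integrated vapour mass per unit area: PW = (1/g) Σ q̄ Δp, with q in kg/kg and Δp in Pa (1 kg/m² of water = 1 mm).
Layer 1008–630 hPa: Δp = 378 hPa = 37800 Pa, q̄ = 0.0026 kg/kg → 0.0026 × 37800 / 9.8 = 10.03 mm
Layer 630–460 hPa: Δp = 170 hPa = 17000 Pa, q̄ = 0.001 kg/kg → 0.001 × 17000 / 9.8 = 1.73 mm
Layer 460–250 hPa: Δp = 210 hPa = 21000 Pa, q̄ = 0.00017 kg/kg → 0.00017 × 21000 / 9.8 = 0.36 mm
PW = 10.03 + 1.73 + 0.36 = 12.12 ≈ 12.1 mm.
Precipitation = ε × PW = 0.41 × 12.1 = 5.0 mm.

PW ≈ 12.1 mm; precipitation ≈ 5.0 mm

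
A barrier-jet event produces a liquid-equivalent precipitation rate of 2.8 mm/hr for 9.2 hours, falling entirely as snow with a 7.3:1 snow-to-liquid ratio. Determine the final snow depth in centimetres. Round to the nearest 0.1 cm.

snow depth ≈ 18.8 cm

Liquid-equivalent depth = 2.8 × 9.2 = 25.76 mm.
Snow depth = 25.76 mm × 7.3 = 188.048 mm = 18.8 cm.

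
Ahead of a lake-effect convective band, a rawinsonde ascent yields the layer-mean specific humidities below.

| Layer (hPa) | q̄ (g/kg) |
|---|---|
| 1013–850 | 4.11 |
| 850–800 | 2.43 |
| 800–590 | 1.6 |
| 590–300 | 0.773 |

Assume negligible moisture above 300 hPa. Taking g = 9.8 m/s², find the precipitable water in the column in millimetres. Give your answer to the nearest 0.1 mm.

Precipitable water is the column-integrated vapour mass per unit area: PW = (1/g) Σ q̄ Δp, with q in kg/kg and Δp in Pa (1 kg/m² of water = 1 mm).
Layer 1013–850 hPa: Δp = 163 hPa = 16300 Pa, q̄ = 0.00411 kg/kg → 0.00411 × 16300 / 9.8 = 6.84 mm
Layer 850–800 hPa: Δp = 50 hPa = 5000 Pa, q̄ = 0.00243 kg/kg → 0.00243 × 5000 / 9.8 = 1.24 mm
Layer 800–590 hPa: Δp = 210 hPa = 21000 Pa, q̄ = 0.0016 kg/kg → 0.0016 × 21000 / 9.8 = 3.43 mm
Layer 590–300 hPa: Δp = 290 hPa = 29000 Pa, q̄ = 0.000773 kg/kg → 0.000773 × 29000 / 9.8 = 2.29 mm
PW = 6.84 + 1.24 + 3.43 + 2.29 = 13.80 ≈ 13.8 mm.

PW ≈ 13.8 mm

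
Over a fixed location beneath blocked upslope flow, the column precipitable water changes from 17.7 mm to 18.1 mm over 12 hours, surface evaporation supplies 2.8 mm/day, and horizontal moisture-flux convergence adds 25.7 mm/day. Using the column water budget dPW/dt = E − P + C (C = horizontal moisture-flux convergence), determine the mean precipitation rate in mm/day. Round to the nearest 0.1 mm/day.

P ≈ 27.7 mm/day

dPW/dt = (18.1 − 17.7) mm / (12/24 day) = +0.800 mm/day.
P = E + C − dPW/dt = 2.8 + (25.7) − (+0.800) = 27.7 mm/day.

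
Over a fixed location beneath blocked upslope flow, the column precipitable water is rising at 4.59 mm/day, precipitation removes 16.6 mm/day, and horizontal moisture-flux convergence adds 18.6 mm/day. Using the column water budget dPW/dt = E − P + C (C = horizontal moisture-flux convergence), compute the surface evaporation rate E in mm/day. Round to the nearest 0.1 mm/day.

E ≈ 2.6 mm/day

dPW/dt = +4.59 mm/day.
E = dPW/dt + P − C = (+4.59) + 16.6 − (18.6) = 2.6 mm/day.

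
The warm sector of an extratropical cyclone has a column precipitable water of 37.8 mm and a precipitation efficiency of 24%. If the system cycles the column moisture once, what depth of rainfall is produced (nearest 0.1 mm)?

Rainfall = ε × PW = 0.24 × 37.8 = 9.1 mm.

rainfall ≈ 9.1 mm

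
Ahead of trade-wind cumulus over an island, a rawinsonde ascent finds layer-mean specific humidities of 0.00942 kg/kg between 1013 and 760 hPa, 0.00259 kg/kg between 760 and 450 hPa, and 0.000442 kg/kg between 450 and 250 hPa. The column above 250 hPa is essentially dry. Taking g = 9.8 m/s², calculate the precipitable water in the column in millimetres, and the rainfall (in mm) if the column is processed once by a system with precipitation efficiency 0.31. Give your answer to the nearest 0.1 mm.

PW ≈ 33.4 mm; rainfall ≈ 10.4 mm

Precipitable water is the column-integrated vapour mass per unit area: PW = (1/g) Σ q̄ Δp, with q in kg/kg and Δp in Pa (1 kg/m² of water = 1 mm).
Layer 1013–760 hPa: Δp = 253 hPa = 25300 Pa, q̄ = 0.00942 kg/kg → 0.00942 × 25300 / 9.8 = 24.32 mm
Layer 760–450 hPa: Δp = 310 hPa = 31000 Pa, q̄ = 0.00259 kg/kg → 0.00259 × 31000 / 9.8 = 8.19 mm
Layer 450–250 hPa: Δp = 200 hPa = 20000 Pa, q̄ = 0.000442 kg/kg → 0.000442 × 20000 / 9.8 = 0.90 mm
PW = 24.32 + 8.19 + 0.90 = 33.41 ≈ 33.4 mm.
Rainfall = ε × PW = 0.31 × 33.4 = 10.4 mm.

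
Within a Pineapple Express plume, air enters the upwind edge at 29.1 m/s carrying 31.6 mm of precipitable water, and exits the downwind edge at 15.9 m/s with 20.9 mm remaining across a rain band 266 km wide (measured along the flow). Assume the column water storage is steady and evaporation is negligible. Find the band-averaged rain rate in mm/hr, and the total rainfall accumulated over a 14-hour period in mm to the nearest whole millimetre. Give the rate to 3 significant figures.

R ≈ 7.95 mm/hr; total ≈ 111 mm

Column moisture flux per unit crosswind length is F = V × PW.
Inflow: F_in = 29.1 × 31.6 = 919.56 mm·m/s
Outflow: F_out = 15.9 × 20.9 = 332.31 mm·m/s
Steady-state rate R = (F_in − F_out)/L = (919.56 − 332.31) / 266000 m = 2.208e-03 mm/s.
R = 2.208e-03 × 3600 = 7.95 mm/hr.
Over 14 h: total = 7.95 × 14 = 111.3 ≈ 111 mm.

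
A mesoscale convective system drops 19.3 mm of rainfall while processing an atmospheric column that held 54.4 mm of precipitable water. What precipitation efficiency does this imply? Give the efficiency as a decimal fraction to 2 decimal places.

ε = rainfall / PW = 19.3 / 54.4 = 0.35.

ε ≈ 0.35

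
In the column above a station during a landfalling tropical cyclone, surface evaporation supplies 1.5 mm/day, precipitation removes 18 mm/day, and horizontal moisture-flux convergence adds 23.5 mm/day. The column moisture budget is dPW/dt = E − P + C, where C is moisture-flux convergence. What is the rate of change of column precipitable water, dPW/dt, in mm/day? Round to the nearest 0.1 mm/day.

dPW/dt = E − P + C = 1.5 − 18 + (23.5) = 7.0 mm/day.

dPW/dt ≈ 7.0 mm/day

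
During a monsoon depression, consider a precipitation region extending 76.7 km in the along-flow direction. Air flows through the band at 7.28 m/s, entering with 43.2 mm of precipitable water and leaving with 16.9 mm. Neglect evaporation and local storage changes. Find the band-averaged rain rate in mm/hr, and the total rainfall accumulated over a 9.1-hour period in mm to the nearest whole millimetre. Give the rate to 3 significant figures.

R ≈ 8.99 mm/hr; total ≈ 82 mm

Column moisture flux per unit crosswind length is F = V × PW.
Inflow: F_in = 7.28 × 43.2 = 314.496 mm·m/s
Outflow: F_out = 7.28 × 16.9 = 123.032 mm·m/s
Steady-state rate R = (F_in − F_out)/L = (314.496 − 123.032) / 76700 m = 2.496e-03 mm/s.
R = 2.496e-03 × 3600 = 8.99 mm/hr.
Over 9.1 h: total = 8.99 × 9.1 = 81.809 ≈ 82 mm.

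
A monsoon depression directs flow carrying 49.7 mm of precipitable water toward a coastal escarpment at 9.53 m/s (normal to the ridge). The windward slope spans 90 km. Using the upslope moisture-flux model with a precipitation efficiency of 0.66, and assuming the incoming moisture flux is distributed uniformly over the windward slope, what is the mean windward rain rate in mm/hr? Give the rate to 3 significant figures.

R ≈ 12.5 mm/hr

Incoming column moisture flux per unit ridge length: F = V × PW = 9.53 × 49.7 = 473.641 mm·m/s.
Spread over the 90 km slope with efficiency ε = 0.66: R = ε·F/W = 0.66 × 473.641 / 90000 m = 3.473e-03 mm/s.
R = 3.473e-03 × 3600 = 12.5 mm/hr.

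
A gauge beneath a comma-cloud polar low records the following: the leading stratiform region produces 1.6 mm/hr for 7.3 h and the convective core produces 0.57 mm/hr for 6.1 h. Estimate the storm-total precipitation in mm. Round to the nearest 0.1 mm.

total ≈ 15.2 mm

Total = Σ Rᵢ Δtᵢ = 1.6 × 7.3 + 0.57 × 6.1
      = 11.68 + 3.477 = 15.2 mm.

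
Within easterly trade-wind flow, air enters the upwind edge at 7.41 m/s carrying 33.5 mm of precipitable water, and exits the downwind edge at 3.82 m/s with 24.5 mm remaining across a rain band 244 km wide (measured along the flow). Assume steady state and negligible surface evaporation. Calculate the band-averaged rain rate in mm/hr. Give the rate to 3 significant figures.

R ≈ 2.28 mm/hr

Column moisture flux per unit crosswind length is F = V × PW.
Inflow: F_in = 7.41 × 33.5 = 248.235 mm·m/s
Outflow: F_out = 3.82 × 24.5 = 93.59 mm·m/s
Steady-state rate R = (F_in − F_out)/L = (248.235 − 93.59) / 244000 m = 6.338e-04 mm/s.
R = 6.338e-04 × 3600 = 2.28 mm/hr.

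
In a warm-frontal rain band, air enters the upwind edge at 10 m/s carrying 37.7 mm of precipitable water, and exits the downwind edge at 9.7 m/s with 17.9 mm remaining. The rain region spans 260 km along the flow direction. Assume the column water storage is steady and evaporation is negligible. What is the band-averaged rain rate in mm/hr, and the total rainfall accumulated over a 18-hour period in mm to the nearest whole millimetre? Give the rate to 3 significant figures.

R ≈ 2.82 mm/hr; total ≈ 51 mm

Column moisture flux per unit crosswind length is F = V × PW.
Inflow: F_in = 10 × 37.7 = 377 mm·m/s
Outflow: F_out = 9.7 × 17.9 = 173.63 mm·m/s
Steady-state rate R = (F_in − F_out)/L = (377 − 173.63) / 260000 m = 7.822e-04 mm/s.
R = 7.822e-04 × 3600 = 2.82 mm/hr.
Over 18 h: total = 2.82 × 18 = 50.76 ≈ 51 mm.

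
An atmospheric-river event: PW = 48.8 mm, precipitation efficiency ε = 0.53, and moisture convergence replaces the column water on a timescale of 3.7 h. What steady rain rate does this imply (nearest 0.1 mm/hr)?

R ≈ 7.0 mm/hr

Each overturning extracts ε × PW = 0.53 × 48.8 = 25.864 mm.
Rate = ε·PW / τ = 25.864 / 3.7 h = 7.0 mm/hr.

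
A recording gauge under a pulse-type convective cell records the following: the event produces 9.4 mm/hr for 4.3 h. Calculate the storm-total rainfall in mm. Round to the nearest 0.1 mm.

Total = Σ Rᵢ Δtᵢ = 9.4 × 4.3
      = 40.42 = 40.4 mm.

total ≈ 40.4 mm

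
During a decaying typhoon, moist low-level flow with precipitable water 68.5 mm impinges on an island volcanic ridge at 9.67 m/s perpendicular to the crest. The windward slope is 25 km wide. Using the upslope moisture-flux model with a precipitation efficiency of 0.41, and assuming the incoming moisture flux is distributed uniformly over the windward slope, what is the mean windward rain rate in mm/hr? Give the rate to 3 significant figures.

R ≈ 39.1 mm/hr

Incoming column moisture flux per unit ridge length: F = V × PW = 9.67 × 68.5 = 662.395 mm·m/s.
Spread over the 25 km slope with efficiency ε = 0.41: R = ε·F/W = 0.41 × 662.395 / 25000 m = 1.086e-02 mm/s.
R = 1.086e-02 × 3600 = 39.1 mm/hr.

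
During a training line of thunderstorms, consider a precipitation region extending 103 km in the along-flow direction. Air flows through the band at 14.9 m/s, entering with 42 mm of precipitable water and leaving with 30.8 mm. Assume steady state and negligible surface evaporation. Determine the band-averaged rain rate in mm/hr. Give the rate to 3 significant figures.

Column moisture flux per unit crosswind length is F = V × PW.
Inflow: F_in = 14.9 × 42 = 625.8 mm·m/s
Outflow: F_out = 14.9 × 30.8 = 458.92 mm·m/s
Steady-state rate R = (F_in − F_out)/L = (625.8 − 458.92) / 103000 m = 1.620e-03 mm/s.
R = 1.620e-03 × 3600 = 5.83 mm/hr.

R ≈ 5.83 mm/hr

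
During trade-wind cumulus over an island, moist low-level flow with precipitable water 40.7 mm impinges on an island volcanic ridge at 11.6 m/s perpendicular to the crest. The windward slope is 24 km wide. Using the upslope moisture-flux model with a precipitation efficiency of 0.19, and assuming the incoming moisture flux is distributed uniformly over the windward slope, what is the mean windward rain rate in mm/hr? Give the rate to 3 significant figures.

R ≈ 13.5 mm/hr

Incoming column moisture flux per unit ridge length: F = V × PW = 11.6 × 40.7 = 472.12 mm·m/s.
Spread over the 24 km slope with efficiency ε = 0.19: R = ε·F/W = 0.19 × 472.12 / 24000 m = 3.738e-03 mm/s.
R = 3.738e-03 × 3600 = 13.5 mm/hr.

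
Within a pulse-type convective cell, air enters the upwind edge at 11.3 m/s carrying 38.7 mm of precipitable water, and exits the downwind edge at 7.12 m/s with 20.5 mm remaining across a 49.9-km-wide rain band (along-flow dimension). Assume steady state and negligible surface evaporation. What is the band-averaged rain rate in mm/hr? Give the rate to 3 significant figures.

Column moisture flux per unit crosswind length is F = V × PW.
Inflow: F_in = 11.3 × 38.7 = 437.31 mm·m/s
Outflow: F_out = 7.12 × 20.5 = 145.96 mm·m/s
Steady-state rate R = (F_in − F_out)/L = (437.31 − 145.96) / 49900 m = 5.839e-03 mm/s.
R = 5.839e-03 × 3600 = 21.0 mm/hr.

R ≈ 21.0 mm/hr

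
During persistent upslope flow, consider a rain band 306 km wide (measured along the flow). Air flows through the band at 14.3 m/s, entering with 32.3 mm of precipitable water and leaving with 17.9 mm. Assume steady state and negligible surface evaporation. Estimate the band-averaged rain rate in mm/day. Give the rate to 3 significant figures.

R ≈ 58.1 mm/day

Column moisture flux per unit crosswind length is F = V × PW.
Inflow: F_in = 14.3 × 32.3 = 461.89 mm·m/s
Outflow: F_out = 14.3 × 17.9 = 255.97 mm·m/s
Steady-state rate R = (F_in − F_out)/L = (461.89 − 255.97) / 306000 m = 6.729e-04 mm/s.
R = 6.729e-04 × 3600 × 24 = 58.1 mm/day.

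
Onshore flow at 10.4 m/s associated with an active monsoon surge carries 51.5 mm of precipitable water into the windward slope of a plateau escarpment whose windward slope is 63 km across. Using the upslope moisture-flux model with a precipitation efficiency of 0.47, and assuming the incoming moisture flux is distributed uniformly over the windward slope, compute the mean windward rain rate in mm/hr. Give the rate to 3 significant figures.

R ≈ 14.4 mm/hr

Incoming column moisture flux per unit ridge length: F = V × PW = 10.4 × 51.5 = 535.6 mm·m/s.
Spread over the 63 km slope with efficiency ε = 0.47: R = ε·F/W = 0.47 × 535.6 / 63000 m = 3.996e-03 mm/s.
R = 3.996e-03 × 3600 = 14.4 mm/hr.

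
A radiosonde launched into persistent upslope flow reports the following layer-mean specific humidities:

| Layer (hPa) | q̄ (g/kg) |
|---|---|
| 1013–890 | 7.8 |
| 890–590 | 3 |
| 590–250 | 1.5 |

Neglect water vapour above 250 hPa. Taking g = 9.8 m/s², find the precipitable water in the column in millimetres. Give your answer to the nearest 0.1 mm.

Precipitable water is the column-integrated vapour mass per unit area: PW = (1/g) Σ q̄ Δp, with q in kg/kg and Δp in Pa (1 kg/m² of water = 1 mm).
Layer 1013–890 hPa: Δp = 123 hPa = 12300 Pa, q̄ = 0.0078 kg/kg → 0.0078 × 12300 / 9.8 = 9.79 mm
Layer 890–590 hPa: Δp = 300 hPa = 30000 Pa, q̄ = 0.003 kg/kg → 0.003 × 30000 / 9.8 = 9.18 mm
Layer 590–250 hPa: Δp = 340 hPa = 34000 Pa, q̄ = 0.0015 kg/kg → 0.0015 × 34000 / 9.8 = 5.20 mm
PW = 9.79 + 9.18 + 5.20 = 24.17 ≈ 24.2 mm.

PW ≈ 24.2 mm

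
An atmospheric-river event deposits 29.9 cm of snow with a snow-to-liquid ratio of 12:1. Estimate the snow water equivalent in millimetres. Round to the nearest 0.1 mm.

SWE = snow depth / ratio = 29.9 cm / 12 = 2.492 cm = 24.9 mm.

SWE ≈ 24.9 mm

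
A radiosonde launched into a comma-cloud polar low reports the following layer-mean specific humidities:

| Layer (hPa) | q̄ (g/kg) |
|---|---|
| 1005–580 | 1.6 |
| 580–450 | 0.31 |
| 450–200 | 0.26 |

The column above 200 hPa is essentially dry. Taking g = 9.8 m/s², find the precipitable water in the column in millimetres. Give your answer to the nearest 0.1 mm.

Precipitable water is the column-integrated vapour mass per unit area: PW = (1/g) Σ q̄ Δp, with q in kg/kg and Δp in Pa (1 kg/m² of water = 1 mm).
Layer 1005–580 hPa: Δp = 425 hPa = 42500 Pa, q̄ = 0.0016 kg/kg → 0.0016 × 42500 / 9.8 = 6.94 mm
Layer 580–450 hPa: Δp = 130 hPa = 13000 Pa, q̄ = 0.00031 kg/kg → 0.00031 × 13000 / 9.8 = 0.41 mm
Layer 450–200 hPa: Δp = 250 hPa = 25000 Pa, q̄ = 0.00026 kg/kg → 0.00026 × 25000 / 9.8 = 0.66 mm
PW = 6.94 + 0.41 + 0.66 = 8.01 ≈ 8.0 mm.

PW ≈ 8.0 mm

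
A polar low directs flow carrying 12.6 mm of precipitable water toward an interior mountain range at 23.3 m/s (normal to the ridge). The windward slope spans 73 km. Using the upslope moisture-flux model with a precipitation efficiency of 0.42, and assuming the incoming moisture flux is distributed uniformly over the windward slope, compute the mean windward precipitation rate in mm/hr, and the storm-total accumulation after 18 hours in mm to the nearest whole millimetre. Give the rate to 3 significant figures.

Incoming column moisture flux per unit ridge length: F = V × PW = 23.3 × 12.6 = 293.58 mm·m/s.
Spread over the 73 km slope with efficiency ε = 0.42: R = ε·F/W = 0.42 × 293.58 / 73000 m = 1.689e-03 mm/s.
R = 1.689e-03 × 3600 = 6.08 mm/hr.
Over 18 h: total = 6.08 × 18 = 109.44 ≈ 109 mm.

R ≈ 6.08 mm/hr; total ≈ 109 mm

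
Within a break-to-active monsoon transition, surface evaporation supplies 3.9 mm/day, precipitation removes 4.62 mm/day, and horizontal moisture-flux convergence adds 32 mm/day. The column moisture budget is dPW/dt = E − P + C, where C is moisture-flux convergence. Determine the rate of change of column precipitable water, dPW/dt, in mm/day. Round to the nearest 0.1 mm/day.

dPW/dt ≈ 31.3 mm/day

dPW/dt = E − P + C = 3.9 − 4.62 + (32) = 31.3 mm/day.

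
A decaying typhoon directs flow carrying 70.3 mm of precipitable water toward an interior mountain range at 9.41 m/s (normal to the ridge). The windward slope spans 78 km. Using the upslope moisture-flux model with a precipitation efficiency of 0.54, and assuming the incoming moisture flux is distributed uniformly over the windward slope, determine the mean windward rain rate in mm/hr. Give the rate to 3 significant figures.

Incoming column moisture flux per unit ridge length: F = V × PW = 9.41 × 70.3 = 661.523 mm·m/s.
Spread over the 78 km slope with efficiency ε = 0.54: R = ε·F/W = 0.54 × 661.523 / 78000 m = 4.580e-03 mm/s.
R = 4.580e-03 × 3600 = 16.5 mm/hr.

R ≈ 16.5 mm/hr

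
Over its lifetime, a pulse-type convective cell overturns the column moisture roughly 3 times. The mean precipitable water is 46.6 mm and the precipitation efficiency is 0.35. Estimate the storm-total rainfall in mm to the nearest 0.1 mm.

rainfall ≈ 48.9 mm

Each cycle deposits ε × PW = 0.35 × 46.6 = 16.31 mm.
Over 3 cycles: 3 × 16.31 = 48.9 mm.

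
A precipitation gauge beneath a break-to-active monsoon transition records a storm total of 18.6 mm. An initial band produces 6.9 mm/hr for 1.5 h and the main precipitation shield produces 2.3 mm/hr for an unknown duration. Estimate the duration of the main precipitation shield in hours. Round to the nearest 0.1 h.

duration ≈ 3.6 h

Known phases: 6.9 × 1.5 = 10.35 mm.
Remaining depth = 18.6 − 10.35 = 8.25 mm.
Duration = 8.25 / 2.3 = 3.6 h.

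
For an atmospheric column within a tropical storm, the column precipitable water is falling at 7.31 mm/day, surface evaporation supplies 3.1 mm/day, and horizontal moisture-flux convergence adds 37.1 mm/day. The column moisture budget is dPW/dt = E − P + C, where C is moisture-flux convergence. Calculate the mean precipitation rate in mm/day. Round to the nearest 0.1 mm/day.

P ≈ 47.5 mm/day

dPW/dt = -7.31 mm/day.
P = E + C − dPW/dt = 3.1 + (37.1) − (-7.31) = 47.5 mm/day.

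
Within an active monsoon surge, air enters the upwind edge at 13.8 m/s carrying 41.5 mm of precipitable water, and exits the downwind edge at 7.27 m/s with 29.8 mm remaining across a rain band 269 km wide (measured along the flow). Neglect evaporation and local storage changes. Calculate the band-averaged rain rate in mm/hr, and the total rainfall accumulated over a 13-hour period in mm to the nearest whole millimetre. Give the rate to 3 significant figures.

Column moisture flux per unit crosswind length is F = V × PW.
Inflow: F_in = 13.8 × 41.5 = 572.7 mm·m/s
Outflow: F_out = 7.27 × 29.8 = 216.646 mm·m/s
Steady-state rate R = (F_in − F_out)/L = (572.7 − 216.646) / 269000 m = 1.324e-03 mm/s.
R = 1.324e-03 × 3600 = 4.77 mm/hr.
Over 13 h: total = 4.77 × 13 = 62.01 ≈ 62 mm.

R ≈ 4.77 mm/hr; total ≈ 62 mm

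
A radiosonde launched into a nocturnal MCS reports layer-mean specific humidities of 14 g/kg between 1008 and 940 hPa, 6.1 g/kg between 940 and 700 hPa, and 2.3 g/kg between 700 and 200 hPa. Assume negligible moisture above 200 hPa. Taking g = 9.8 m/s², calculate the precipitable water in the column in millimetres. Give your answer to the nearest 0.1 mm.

Precipitable water is the column-integrated vapour mass per unit area: PW = (1/g) Σ q̄ Δp, with q in kg/kg and Δp in Pa (1 kg/m² of water = 1 mm).
Layer 1008–940 hPa: Δp = 68 hPa = 6800 Pa, q̄ = 0.014 kg/kg → 0.014 × 6800 / 9.8 = 9.71 mm
Layer 940–700 hPa: Δp = 240 hPa = 24000 Pa, q̄ = 0.0061 kg/kg → 0.0061 × 24000 / 9.8 = 14.94 mm
Layer 700–200 hPa: Δp = 500 hPa = 50000 Pa, q̄ = 0.0023 kg/kg → 0.0023 × 50000 / 9.8 = 11.73 mm
PW = 9.71 + 14.94 + 11.73 = 36.38 ≈ 36.4 mm.

PW ≈ 36.4 mm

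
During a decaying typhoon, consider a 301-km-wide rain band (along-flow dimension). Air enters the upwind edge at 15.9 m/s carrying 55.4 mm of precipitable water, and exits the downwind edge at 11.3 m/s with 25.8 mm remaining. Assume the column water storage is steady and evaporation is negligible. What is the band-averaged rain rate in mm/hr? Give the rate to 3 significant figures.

R ≈ 7.05 mm/hr

Column moisture flux per unit crosswind length is F = V × PW.
Inflow: F_in = 15.9 × 55.4 = 880.86 mm·m/s
Outflow: F_out = 11.3 × 25.8 = 291.54 mm·m/s
Steady-state rate R = (F_in − F_out)/L = (880.86 − 291.54) / 301000 m = 1.958e-03 mm/s.
R = 1.958e-03 × 3600 = 7.05 mm/hr.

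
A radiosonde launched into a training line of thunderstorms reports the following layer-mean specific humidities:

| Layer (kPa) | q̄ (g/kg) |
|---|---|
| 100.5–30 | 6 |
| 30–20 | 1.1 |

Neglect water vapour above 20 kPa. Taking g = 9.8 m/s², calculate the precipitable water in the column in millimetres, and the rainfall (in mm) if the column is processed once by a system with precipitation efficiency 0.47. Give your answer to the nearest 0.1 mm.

PW ≈ 44.3 mm; rainfall ≈ 20.8 mm

Precipitable water is the column-integrated vapour mass per unit area: PW = (1/g) Σ q̄ Δp, with q in kg/kg and Δp in Pa (1 kg/m² of water = 1 mm).
Layer 100.5–30 kPa: Δp = 705 hPa = 70500 Pa, q̄ = 0.006 kg/kg → 0.006 × 70500 / 9.8 = 43.16 mm
Layer 30–20 kPa: Δp = 100 hPa = 10000 Pa, q̄ = 0.0011 kg/kg → 0.0011 × 10000 / 9.8 = 1.12 mm
PW = 43.16 + 1.12 = 44.28 ≈ 44.3 mm.
Rainfall = ε × PW = 0.47 × 44.3 = 20.8 mm.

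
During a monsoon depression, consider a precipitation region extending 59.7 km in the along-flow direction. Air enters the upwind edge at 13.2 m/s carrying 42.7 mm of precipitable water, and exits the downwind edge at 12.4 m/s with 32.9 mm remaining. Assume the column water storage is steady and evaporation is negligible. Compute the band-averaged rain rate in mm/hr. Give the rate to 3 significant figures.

R ≈ 9.39 mm/hr

Column moisture flux per unit crosswind length is F = V × PW.
Inflow: F_in = 13.2 × 42.7 = 563.64 mm·m/s
Outflow: F_out = 12.4 × 32.9 = 407.96 mm·m/s
Steady-state rate R = (F_in − F_out)/L = (563.64 − 407.96) / 59700 m = 2.608e-03 mm/s.
R = 2.608e-03 × 3600 = 9.39 mm/hr.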